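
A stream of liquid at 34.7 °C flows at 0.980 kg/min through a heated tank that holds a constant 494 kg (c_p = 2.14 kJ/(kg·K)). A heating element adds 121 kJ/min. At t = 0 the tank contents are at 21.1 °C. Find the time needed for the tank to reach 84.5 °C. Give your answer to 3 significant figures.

1110 min

M c_p dT/dt = ṁ c_p (T_in − T) + Q̇.
τ = M/ṁ = 504.08 min; T_ss = T_in + Q̇/(ṁ c_p) = 92.396 °C.
T(t) = T_ss + (T₀ − T_ss) e^(−t/τ). Set T = 84.5:
e^(−t/τ) = (84.5 − 92.396)/(21.1 − 92.396) = 0.11075
t = −504.08 · ln(0.11075) = 1109.2 min.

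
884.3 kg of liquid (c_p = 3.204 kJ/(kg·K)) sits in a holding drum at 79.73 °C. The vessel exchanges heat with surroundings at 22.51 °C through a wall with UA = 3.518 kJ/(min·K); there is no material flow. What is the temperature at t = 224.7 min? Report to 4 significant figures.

Lumped-capacitance energy balance: M c_p dT/dt = UA(T_amb − T).
dT/dt = (T_ss − T)/τ with T_ss = T_amb = 22.5100 °C, τ = M c_p/UA = 884.3·3.204/3.518 = 805.372 min.
Integrating: T(t) = T_ss + (T₀ − T_ss) e^(−t/τ).
T(224.7) = 22.5100 + (57.2200)·0.756539 = 65.7991 °C.

65.80 °C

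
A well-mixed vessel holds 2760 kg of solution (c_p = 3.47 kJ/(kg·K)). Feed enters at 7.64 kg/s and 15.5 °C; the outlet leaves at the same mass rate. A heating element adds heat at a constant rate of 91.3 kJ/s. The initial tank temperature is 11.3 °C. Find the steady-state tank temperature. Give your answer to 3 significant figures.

Heat balance on the well-mixed liquid: M c_p dT/dt = ṁ c_p (T_in − T) + 91.3.
At steady state dT/dt = 0 ⇒ T_ss = T_in + Q̇/(ṁ c_p) = 15.5 + 91.3/(7.64·3.47) = 18.944 °C.

18.9 °C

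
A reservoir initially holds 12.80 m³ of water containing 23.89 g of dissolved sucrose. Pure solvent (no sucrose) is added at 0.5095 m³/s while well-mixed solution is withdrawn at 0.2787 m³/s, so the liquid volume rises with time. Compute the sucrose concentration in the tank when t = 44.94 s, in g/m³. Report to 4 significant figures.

Total volume: dV/dt = Q_in − Q_out = 0.230800 m³/s, so V(t) = 12.80 + 0.230800 t and V(44.94) = 23.1722 m³.
Solute balance: dm/dt = 0 − Q_out C = −Q_out m/V(t).
dm/m = −Q_out dt/(V₀ + 0.230800 t); integrating gives ln(m/m₀) = −(Q_out/(Q_in−Q_out)) ln(V/V₀).
m = m₀ (V₀/V)^(Q_out/(Q_in−Q_out)) = 23.89 × (12.80/23.1722)^(1.20754) = 11.6672 g.
C = m/V = 11.6672/23.1722 = 0.503499 g/m³.

0.5035 g/m³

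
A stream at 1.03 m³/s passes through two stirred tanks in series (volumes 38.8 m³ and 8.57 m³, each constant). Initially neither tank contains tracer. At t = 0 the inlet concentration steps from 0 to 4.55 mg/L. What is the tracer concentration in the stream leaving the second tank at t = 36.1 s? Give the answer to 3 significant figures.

2.33 mg/L

Time constants: τᵢ = Vᵢ/Q for each well-mixed tank.
τ₁ = 38.8/1.03 = 37.670 s; τ₂ = 8.57/1.03 = 8.3204 s.
Tank 1: C₁ = C_in(1 − e^(−t/τ₁)). Tank 2 (τ₁ ≠ τ₂): C₂ = C_in[1 − (τ₁ e^(−t/τ₁) − τ₂ e^(−t/τ₂))/(τ₁ − τ₂)].
At t = 36.1: e^(−t/τ₁) = 0.38353, e^(−t/τ₂) = 0.013053.
C₂ = 4.55·[1 − (37.670·0.38353 − 8.3204·0.013053)/(29.350)] = 4.55·0.51144 = 2.3270 mg/L.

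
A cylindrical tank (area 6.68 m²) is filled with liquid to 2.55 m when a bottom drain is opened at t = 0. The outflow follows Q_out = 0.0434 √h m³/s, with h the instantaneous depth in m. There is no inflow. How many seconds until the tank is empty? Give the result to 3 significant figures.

With no inflow, A dh/dt = −0.0434 √h.
This is separable: 2 d(√h)/dt = −0.0434/A, so √h = √h₀ − (0.0434/(2A)) t.
Tank is empty when √h = 0: t_empty = 2A√h₀/0.0434.
t_empty = 2·6.68·√2.55/0.0434 = 13.360·1.5969/0.0434 = 491.57 s.

492 s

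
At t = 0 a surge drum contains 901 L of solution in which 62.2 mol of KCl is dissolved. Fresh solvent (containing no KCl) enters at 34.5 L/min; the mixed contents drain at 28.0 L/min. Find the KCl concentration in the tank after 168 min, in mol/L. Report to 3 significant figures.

0.00102 mol/L

Let m(t) be the amount of KCl. Volume: V(t) = V₀ + (Q_in − Q_out) t = 901 + 6.5000 t; V(168) = 1993.0 L.
Solute balance: dm/dt = 0 − Q_out C = −Q_out m/V(t).
dm/m = −Q_out dt/(V₀ + 6.5000 t); integrating gives ln(m/m₀) = −(Q_out/(Q_in−Q_out)) ln(V/V₀).
m = m₀ (V₀/V)^(Q_out/(Q_in−Q_out)) = 62.2 × (901/1993.0)^(4.3077) = 2.0350 mol.
C = m/V = 2.0350/1993.0 = 0.0010211 mol/L.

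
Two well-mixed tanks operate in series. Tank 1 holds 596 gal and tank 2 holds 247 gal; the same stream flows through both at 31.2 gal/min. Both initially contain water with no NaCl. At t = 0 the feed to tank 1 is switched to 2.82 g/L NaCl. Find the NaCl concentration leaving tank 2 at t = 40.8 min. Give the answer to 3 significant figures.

Time constants: τᵢ = Vᵢ/Q for each well-mixed tank.
τ₁ = 596/31.2 = 19.103 min; τ₂ = 247/31.2 = 7.9167 min.
Solving the cascade with C₁(0)=C₂(0)=0 gives C₂(t) = C_in[1 − (τ₁ e^(−t/τ₁) − τ₂ e^(−t/τ₂))/(τ₁ − τ₂)].
At t = 40.8: e^(−t/τ₁) = 0.11815, e^(−t/τ₂) = 0.0057781.
C₂ = 2.82·[1 − (19.103·0.11815 − 7.9167·0.0057781)/(11.186)] = 2.82·0.80233 = 2.2626 g/L.

2.26 g/L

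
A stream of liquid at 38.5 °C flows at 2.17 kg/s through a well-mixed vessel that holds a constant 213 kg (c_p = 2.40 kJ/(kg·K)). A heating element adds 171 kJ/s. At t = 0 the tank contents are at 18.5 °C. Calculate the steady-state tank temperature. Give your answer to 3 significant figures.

71.3 °C

M c_p dT/dt = ṁ c_p (T_in − T) + Q̇.
At steady state dT/dt = 0 ⇒ T_ss = T_in + Q̇/(ṁ c_p) = 38.5 + 171/(2.17·2.40) = 71.334 °C.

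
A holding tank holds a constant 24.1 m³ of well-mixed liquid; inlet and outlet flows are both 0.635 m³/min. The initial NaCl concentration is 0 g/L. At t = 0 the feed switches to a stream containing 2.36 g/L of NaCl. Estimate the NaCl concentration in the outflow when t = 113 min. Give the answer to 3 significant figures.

Species balance on the tank: V dC/dt = Q(C_in − C).
Time constant τ = V/Q = 24.1/0.635 = 37.953 min.
Integrating: C(t) = C_in + (C₀ − C_in) e^(−t/τ).
C(113) = 2.36 + (0 − 2.36)·e^(−113/37.953) = 2.36 + (-2.3600)·0.050926 = 2.2398 g/L.

2.24 g/L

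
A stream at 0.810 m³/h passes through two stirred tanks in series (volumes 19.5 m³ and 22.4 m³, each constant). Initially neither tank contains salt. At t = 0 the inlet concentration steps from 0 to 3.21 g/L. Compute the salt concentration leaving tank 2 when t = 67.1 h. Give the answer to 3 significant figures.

Species balance on tank i: dCᵢ/dt = (Cᵢ₋₁ − Cᵢ)/τᵢ with τᵢ = Vᵢ/Q.
τ₁ = 19.5/0.810 = 24.074 h; τ₂ = 22.4/0.810 = 27.654 h.
Tank 1: C₁ = C_in(1 − e^(−t/τ₁)). Tank 2 (τ₁ ≠ τ₂): C₂ = C_in[1 − (τ₁ e^(−t/τ₁) − τ₂ e^(−t/τ₂))/(τ₁ − τ₂)].
At t = 67.1: e^(−t/τ₁) = 0.061592, e^(−t/τ₂) = 0.088356.
C₂ = 3.21·[1 − (24.074·0.061592 − 27.654·0.088356)/(-3.5802)] = 3.21·0.73168 = 2.3487 g/L.

2.35 g/L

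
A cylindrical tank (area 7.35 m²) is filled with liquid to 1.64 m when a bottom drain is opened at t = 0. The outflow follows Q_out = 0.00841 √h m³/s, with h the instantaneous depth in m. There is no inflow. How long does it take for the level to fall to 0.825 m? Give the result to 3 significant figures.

With no inflow, A dh/dt = −0.00841 √h.
Separate and integrate: 2(√h − √h₀) = −(0.00841/A) t.
t = 2A(√h₀ − √h)/0.00841 = 2·7.35·(√1.64 − √0.825)/0.00841
  = 14.700 × (1.2806 − 0.90830) / 0.00841 = 650.80 s.

651 s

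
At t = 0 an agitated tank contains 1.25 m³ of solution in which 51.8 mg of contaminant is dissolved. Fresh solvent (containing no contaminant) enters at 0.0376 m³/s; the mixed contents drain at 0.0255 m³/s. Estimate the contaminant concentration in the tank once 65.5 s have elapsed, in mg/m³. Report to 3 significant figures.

Total volume: dV/dt = Q_in − Q_out = 0.012100 m³/s, so V(t) = 1.25 + 0.012100 t and V(65.5) = 2.0426 m³.
No contaminant enters, so dm/dt = −Q_out · (m/V).
dm/m = −Q_out dt/(V₀ + 0.012100 t); integrating gives ln(m/m₀) = −(Q_out/(Q_in−Q_out)) ln(V/V₀).
m = m₀ (V₀/V)^(Q_out/(Q_in−Q_out)) = 51.8 × (1.25/2.0426)^(2.1074) = 18.403 mg.
C = m/V = 18.403/2.0426 = 9.0099 mg/m³.

9.01 mg/m³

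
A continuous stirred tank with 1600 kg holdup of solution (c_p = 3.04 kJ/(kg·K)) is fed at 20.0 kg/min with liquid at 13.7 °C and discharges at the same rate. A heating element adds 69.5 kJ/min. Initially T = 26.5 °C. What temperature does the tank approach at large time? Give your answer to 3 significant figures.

Unsteady energy balance on the tank contents: M c_p dT/dt = ṁ c_p (T_in − T) + 69.5.
At steady state dT/dt = 0 ⇒ T_ss = T_in + Q̇/(ṁ c_p) = 13.7 + 69.5/(20.0·3.04) = 14.843 °C.

14.8 °C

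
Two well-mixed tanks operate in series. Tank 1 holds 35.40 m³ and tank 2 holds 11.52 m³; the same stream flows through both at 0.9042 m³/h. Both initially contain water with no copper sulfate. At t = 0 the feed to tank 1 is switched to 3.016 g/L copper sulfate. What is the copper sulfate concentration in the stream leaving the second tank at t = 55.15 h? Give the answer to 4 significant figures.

1.942 g/L

Each tank obeys Vᵢ dCᵢ/dt = Q(Cᵢ₋₁ − Cᵢ), so τᵢ = Vᵢ/Q.
τ₁ = 35.40/0.9042 = 39.1506 h; τ₂ = 11.52/0.9042 = 12.7405 h.
Solving the cascade with C₁(0)=C₂(0)=0 gives C₂(t) = C_in[1 − (τ₁ e^(−t/τ₁) − τ₂ e^(−t/τ₂))/(τ₁ − τ₂)].
At t = 55.15: e^(−t/τ₁) = 0.244470, e^(−t/τ₂) = 0.0131847.
C₂ = 3.016·[1 − (39.1506·0.244470 − 12.7405·0.0131847)/(26.4101)] = 3.016·0.643955 = 1.94217 g/L.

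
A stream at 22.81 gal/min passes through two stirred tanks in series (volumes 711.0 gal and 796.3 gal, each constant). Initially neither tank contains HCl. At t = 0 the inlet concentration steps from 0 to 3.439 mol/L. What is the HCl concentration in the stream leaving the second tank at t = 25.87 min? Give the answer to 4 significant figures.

Species balance on tank i: dCᵢ/dt = (Cᵢ₋₁ − Cᵢ)/τᵢ with τᵢ = Vᵢ/Q.
τ₁ = 711.0/22.81 = 31.1705 min; τ₂ = 796.3/22.81 = 34.9101 min.
Solving the cascade with C₁(0)=C₂(0)=0 gives C₂(t) = C_in[1 − (τ₁ e^(−t/τ₁) − τ₂ e^(−t/τ₂))/(τ₁ − τ₂)].
At t = 25.87: e^(−t/τ₁) = 0.436071, e^(−t/τ₂) = 0.476615.
C₂ = 3.439·[1 − (31.1705·0.436071 − 34.9101·0.476615)/(-3.73959)] = 3.439·0.185436 = 0.637715 mol/L.

0.6377 mol/L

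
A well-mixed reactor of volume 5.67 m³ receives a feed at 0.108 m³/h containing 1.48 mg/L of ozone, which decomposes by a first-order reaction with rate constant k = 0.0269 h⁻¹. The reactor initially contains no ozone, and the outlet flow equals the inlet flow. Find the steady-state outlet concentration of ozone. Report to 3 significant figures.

0.614 mg/L

Accumulation = in − out − consumed: V dC/dt = Q C_in − Q C − k V C.
Steady state (dC/dt = 0): C_ss = Q C_in/(Q + kV) = C_in/(1 + kV/Q).
C_ss = 0.108·1.48/(0.108 + 0.0269·5.67) = 0.15984/0.26052 = 0.61354 mg/L.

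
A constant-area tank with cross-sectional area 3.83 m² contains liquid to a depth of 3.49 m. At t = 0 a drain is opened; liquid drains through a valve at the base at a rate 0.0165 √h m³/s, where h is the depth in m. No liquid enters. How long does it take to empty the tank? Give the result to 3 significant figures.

867 s

A dh/dt = −Q_out = −0.0165 √h.
This is separable: 2 d(√h)/dt = −0.0165/A, so √h = √h₀ − (0.0165/(2A)) t.
Tank is empty when √h = 0: t_empty = 2A√h₀/0.0165.
t_empty = 2·3.83·√3.49/0.0165 = 7.6600·1.8682/0.0165 = 867.28 s.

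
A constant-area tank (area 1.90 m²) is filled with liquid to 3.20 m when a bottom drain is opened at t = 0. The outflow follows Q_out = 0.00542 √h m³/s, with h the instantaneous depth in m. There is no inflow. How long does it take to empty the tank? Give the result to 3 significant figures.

1250 s

A dh/dt = −Q_out = −0.00542 √h.
Separate and integrate: 2(√h − √h₀) = −(0.00542/A) t.
Tank is empty when √h = 0: t_empty = 2A√h₀/0.00542.
t_empty = 2·1.90·√3.20/0.00542 = 3.8000·1.7889/0.00542 = 1254.2 s.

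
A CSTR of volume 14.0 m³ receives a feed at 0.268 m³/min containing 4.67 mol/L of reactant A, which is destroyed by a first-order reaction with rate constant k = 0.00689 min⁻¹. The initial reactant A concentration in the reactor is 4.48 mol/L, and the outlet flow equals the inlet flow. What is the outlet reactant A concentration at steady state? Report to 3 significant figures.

V dC/dt = Q(C_in − C) − k V C.
At steady state: 0 = Q C_in − (Q + kV) C_ss, so C_ss = Q C_in/(Q + kV).
C_ss = 0.268·4.67/(0.268 + 0.00689·14.0) = 1.2516/0.36446 = 3.4340 mol/L.

3.43 mol/L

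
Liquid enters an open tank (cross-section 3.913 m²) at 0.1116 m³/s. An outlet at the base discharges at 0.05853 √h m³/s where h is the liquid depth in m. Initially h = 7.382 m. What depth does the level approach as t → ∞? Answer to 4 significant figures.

3.636 m

Level balance: A dh/dt = 0.1116 − 0.05853 √h. Setting dh/dt = 0:
Q_in = 0.05853 √h_ss ⇒ √h_ss = 0.1116/0.05853 = 1.90671.
h_ss = 1.90671² = 3.63556 m. (Since h₀ = 7.382 m > h_ss, the level will fall toward this value.)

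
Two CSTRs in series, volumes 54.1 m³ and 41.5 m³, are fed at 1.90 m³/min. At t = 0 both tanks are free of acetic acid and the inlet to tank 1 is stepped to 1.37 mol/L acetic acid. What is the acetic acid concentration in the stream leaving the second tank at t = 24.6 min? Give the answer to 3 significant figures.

Each tank obeys Vᵢ dCᵢ/dt = Q(Cᵢ₋₁ − Cᵢ), so τᵢ = Vᵢ/Q.
τ₁ = 54.1/1.90 = 28.474 min; τ₂ = 41.5/1.90 = 21.842 min.
Solving the cascade with C₁(0)=C₂(0)=0 gives C₂(t) = C_in[1 − (τ₁ e^(−t/τ₁) − τ₂ e^(−t/τ₂))/(τ₁ − τ₂)].
At t = 24.6: e^(−t/τ₁) = 0.42149, e^(−t/τ₂) = 0.32424.
C₂ = 1.37·[1 − (28.474·0.42149 − 21.842·0.32424)/(6.6316)] = 1.37·0.25820 = 0.35374 mol/L.

0.354 mol/L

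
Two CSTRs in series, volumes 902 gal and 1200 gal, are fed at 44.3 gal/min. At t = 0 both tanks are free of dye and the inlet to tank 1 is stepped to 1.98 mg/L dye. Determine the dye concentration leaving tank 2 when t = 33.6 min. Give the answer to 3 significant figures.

Time constants: τᵢ = Vᵢ/Q for each well-mixed tank.
τ₁ = 902/44.3 = 20.361 min; τ₂ = 1200/44.3 = 27.088 min.
Tank 1: C₁ = C_in(1 − e^(−t/τ₁)). Tank 2 (τ₁ ≠ τ₂): C₂ = C_in[1 − (τ₁ e^(−t/τ₁) − τ₂ e^(−t/τ₂))/(τ₁ − τ₂)].
At t = 33.6: e^(−t/τ₁) = 0.19201, e^(−t/τ₂) = 0.28927.
C₂ = 1.98·[1 − (20.361·0.19201 − 27.088·0.28927)/(-6.7269)] = 1.98·0.41635 = 0.82437 mg/L.

0.824 mg/L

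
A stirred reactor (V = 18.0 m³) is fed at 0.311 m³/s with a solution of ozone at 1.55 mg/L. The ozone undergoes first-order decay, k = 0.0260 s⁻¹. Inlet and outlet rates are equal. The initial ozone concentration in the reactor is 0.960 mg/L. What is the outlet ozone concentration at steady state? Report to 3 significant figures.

0.619 mg/L

V dC/dt = Q(C_in − C) − k V C.
Steady state (dC/dt = 0): C_ss = Q C_in/(Q + kV) = C_in/(1 + kV/Q).
C_ss = 0.311·1.55/(0.311 + 0.0260·18.0) = 0.48205/0.77900 = 0.61881 mg/L.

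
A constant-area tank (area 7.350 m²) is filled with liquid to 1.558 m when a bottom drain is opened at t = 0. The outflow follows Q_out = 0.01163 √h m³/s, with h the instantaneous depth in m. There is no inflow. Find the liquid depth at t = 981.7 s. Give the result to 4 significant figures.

With no inflow, A dh/dt = −0.01163 √h.
∫ h^(−1/2) dh = −(0.01163/A) ∫ dt, giving 2√h = 2√h₀ − (0.01163/A) t.
√h = √1.558 − 0.01163·981.7/(2·7.350) = 1.24820 − 0.776678 = 0.471520.
h = 0.471520² = 0.222331 m.

0.2223 m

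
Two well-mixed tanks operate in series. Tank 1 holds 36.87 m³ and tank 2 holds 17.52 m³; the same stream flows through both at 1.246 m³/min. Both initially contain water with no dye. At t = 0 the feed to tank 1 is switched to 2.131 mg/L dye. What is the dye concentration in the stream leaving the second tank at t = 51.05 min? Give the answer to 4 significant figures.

Species balance on tank i: dCᵢ/dt = (Cᵢ₋₁ − Cᵢ)/τᵢ with τᵢ = Vᵢ/Q.
τ₁ = 36.87/1.246 = 29.5907 min; τ₂ = 17.52/1.246 = 14.0610 min.
Tank 1: C₁ = C_in(1 − e^(−t/τ₁)). Tank 2 (τ₁ ≠ τ₂): C₂ = C_in[1 − (τ₁ e^(−t/τ₁) − τ₂ e^(−t/τ₂))/(τ₁ − τ₂)].
At t = 51.05: e^(−t/τ₁) = 0.178137, e^(−t/τ₂) = 0.0265000.
C₂ = 2.131·[1 − (29.5907·0.178137 − 14.0610·0.0265000)/(15.5297)] = 2.131·0.684568 = 1.45881 mg/L.

1.459 mg/L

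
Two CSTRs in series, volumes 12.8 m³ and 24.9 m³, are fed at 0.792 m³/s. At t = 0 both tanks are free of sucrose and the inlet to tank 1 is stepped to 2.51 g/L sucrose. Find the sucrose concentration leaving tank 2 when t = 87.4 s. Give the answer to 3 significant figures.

Time constants: τᵢ = Vᵢ/Q for each well-mixed tank.
τ₁ = 12.8/0.792 = 16.162 s; τ₂ = 24.9/0.792 = 31.439 s.
Tank 1: C₁ = C_in(1 − e^(−t/τ₁)). Tank 2 (τ₁ ≠ τ₂): C₂ = C_in[1 − (τ₁ e^(−t/τ₁) − τ₂ e^(−t/τ₂))/(τ₁ − τ₂)].
At t = 87.4: e^(−t/τ₁) = 0.0044812, e^(−t/τ₂) = 0.062041.
C₂ = 2.51·[1 − (16.162·0.0044812 − 31.439·0.062041)/(-15.278)] = 2.51·0.87707 = 2.2014 g/L.

2.20 g/L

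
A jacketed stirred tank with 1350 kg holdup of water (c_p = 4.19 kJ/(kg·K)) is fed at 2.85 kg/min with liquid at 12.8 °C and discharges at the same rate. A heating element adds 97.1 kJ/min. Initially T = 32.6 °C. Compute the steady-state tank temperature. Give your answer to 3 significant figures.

First-law balance (no shaft work): M c_p dT/dt = ṁ c_p (T_in − T) + 97.1.
At steady state dT/dt = 0 ⇒ T_ss = T_in + Q̇/(ṁ c_p) = 12.8 + 97.1/(2.85·4.19) = 20.931 °C.

20.9 °C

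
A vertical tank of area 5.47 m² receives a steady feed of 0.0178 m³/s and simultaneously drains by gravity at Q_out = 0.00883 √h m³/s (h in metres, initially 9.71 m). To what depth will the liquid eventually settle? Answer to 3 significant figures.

A dh/dt = Q_in − 0.00883 √h. Steady state requires inflow = outflow:
Q_in = 0.00883 √h_ss ⇒ √h_ss = 0.0178/0.00883 = 2.0159.
h_ss = 2.0159² = 4.0637 m. (Since h₀ = 9.71 m > h_ss, the level will fall toward this value.)

4.06 m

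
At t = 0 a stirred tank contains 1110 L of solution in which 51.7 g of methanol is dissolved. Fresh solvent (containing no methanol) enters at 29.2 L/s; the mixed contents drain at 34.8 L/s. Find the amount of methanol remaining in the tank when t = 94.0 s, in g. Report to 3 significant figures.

0.952 g

Let m(t) be the amount of methanol. Volume: V(t) = V₀ + (Q_in − Q_out) t = 1110 − 5.6000 t; V(94.0) = 583.60 L.
No methanol enters, so dm/dt = −Q_out · (m/V).
dm/m = −Q_out dt/(V₀ − 5.6000 t); integrating gives ln(m/m₀) = −(Q_out/(Q_in−Q_out)) ln(V/V₀).
m = m₀ (V₀/V)^(Q_out/(Q_in−Q_out)) = 51.7 × (1110/583.60)^(-6.2143) = 0.95151 g.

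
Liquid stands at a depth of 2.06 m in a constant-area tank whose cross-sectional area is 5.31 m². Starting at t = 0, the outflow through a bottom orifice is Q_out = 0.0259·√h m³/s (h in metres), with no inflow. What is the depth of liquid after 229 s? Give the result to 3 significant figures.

Accumulation of liquid (constant cross-section A): A dh/dt = −0.0259 √h.
This is separable: 2 d(√h)/dt = −0.0259/A, so √h = √h₀ − (0.0259/(2A)) t.
√h = √2.06 − 0.0259·229/(2·5.31) = 1.4353 − 0.55848 = 0.87679.
h = 0.87679² = 0.76875 m.

0.769 m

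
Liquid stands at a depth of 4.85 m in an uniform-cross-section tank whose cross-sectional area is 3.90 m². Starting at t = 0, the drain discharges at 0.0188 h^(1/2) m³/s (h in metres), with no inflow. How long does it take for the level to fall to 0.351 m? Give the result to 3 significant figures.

Volume balance on the tank: A dh/dt = −0.0188 √h.
This is separable: 2 d(√h)/dt = −0.0188/A, so √h = √h₀ − (0.0188/(2A)) t.
t = 2A(√h₀ − √h)/0.0188 = 2·3.90·(√4.85 − √0.351)/0.0188
  = 7.8000 × (2.2023 − 0.59245) / 0.0188 = 667.90 s.

668 s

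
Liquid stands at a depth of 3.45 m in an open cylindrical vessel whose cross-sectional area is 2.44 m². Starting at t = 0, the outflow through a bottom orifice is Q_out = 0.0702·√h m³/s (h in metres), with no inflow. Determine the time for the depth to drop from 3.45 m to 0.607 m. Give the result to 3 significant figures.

75.0 s

Unsteady balance on liquid volume: A dh/dt = −0.0702 √h.
This is separable: 2 d(√h)/dt = −0.0702/A, so √h = √h₀ − (0.0702/(2A)) t.
t = 2A(√h₀ − √h)/0.0702 = 2·2.44·(√3.45 − √0.607)/0.0702
  = 4.8800 × (1.8574 − 0.77910) / 0.0702 = 74.960 s.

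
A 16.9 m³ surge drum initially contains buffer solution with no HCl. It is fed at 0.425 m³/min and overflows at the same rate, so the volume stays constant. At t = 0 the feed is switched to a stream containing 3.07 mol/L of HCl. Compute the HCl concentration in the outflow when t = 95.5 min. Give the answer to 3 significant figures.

2.79 mol/L

Accumulation = in − out for the solute gives V dC/dt = Q(C_in − C).
Rewrite as dC/dt + C/τ = C_in/τ, τ = V/Q = 39.765 min.
This is linear first-order; C(t) = C_in + (C₀ − C_in) e^(−t/τ).
C(95.5) = 3.07 + (0 − 3.07)·e^(−95.5/39.765) = 3.07 + (-3.0700)·0.090570 = 2.7919 mol/L.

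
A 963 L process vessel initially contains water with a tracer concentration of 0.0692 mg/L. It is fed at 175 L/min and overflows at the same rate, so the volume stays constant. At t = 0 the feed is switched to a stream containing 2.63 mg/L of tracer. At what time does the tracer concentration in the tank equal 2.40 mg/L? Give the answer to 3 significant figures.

Species balance: V dC/dt = Q(C_in − C) ⇒ τ = V/Q = 5.5029 min.
C(t) = C_in + (C₀ − C_in) e^(−t/τ). Set C = 2.40 and solve for t:
e^(−t/τ) = (C − C_in)/(C₀ − C_in) = (2.40 − 2.63)/(0.0692 − 2.63) = 0.089816
t = −τ ln(…) = 5.5029 × 2.4100 = 13.262 min.

13.3 min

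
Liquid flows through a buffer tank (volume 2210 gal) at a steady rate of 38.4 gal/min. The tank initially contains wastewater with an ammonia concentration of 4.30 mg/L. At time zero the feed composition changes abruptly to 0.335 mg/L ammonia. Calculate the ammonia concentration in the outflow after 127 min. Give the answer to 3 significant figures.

Species balance on the tank: V dC/dt = Q(C_in − C).
Rewrite as dC/dt + C/τ = C_in/τ, τ = V/Q = 57.552 min.
Solution: C(t) = C_in + (C₀ − C_in) e^(−t/τ).
C(127) = 0.335 + (4.30 − 0.335)·e^(−127/57.552) = 0.335 + (3.9650)·0.11006 = 0.77140 mg/L.

0.771 mg/L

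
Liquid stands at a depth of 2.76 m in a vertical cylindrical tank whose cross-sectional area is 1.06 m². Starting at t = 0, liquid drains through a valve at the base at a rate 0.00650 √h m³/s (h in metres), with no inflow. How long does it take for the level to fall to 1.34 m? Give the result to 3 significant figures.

164 s

A dh/dt = −Q_out = −0.00650 √h.
∫ h^(−1/2) dh = −(0.00650/A) ∫ dt, giving 2√h = 2√h₀ − (0.00650/A) t.
t = 2A(√h₀ − √h)/0.00650 = 2·1.06·(√2.76 − √1.34)/0.00650
  = 2.1200 × (1.6613 − 1.1576) / 0.00650 = 164.30 s.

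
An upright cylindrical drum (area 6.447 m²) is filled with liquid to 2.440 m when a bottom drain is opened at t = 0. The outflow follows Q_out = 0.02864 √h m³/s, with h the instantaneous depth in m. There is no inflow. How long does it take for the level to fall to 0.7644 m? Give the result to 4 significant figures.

A dh/dt = −Q_out = −0.02864 √h.
This is separable: 2 d(√h)/dt = −0.02864/A, so √h = √h₀ − (0.02864/(2A)) t.
t = 2A(√h₀ − √h)/0.02864 = 2·6.447·(√2.440 − √0.7644)/0.02864
  = 12.8940 × (1.56205 − 0.874300) / 0.02864 = 309.632 s.

309.6 s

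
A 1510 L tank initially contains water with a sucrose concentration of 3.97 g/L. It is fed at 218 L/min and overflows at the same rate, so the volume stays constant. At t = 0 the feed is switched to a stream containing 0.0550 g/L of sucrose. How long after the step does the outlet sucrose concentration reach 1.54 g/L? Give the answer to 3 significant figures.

Species balance: V dC/dt = Q(C_in − C) ⇒ τ = V/Q = 6.9266 min.
C(t) = C_in + (C₀ − C_in) e^(−t/τ). Set C = 1.54 and solve for t:
e^(−t/τ) = (C − C_in)/(C₀ − C_in) = (1.54 − 0.0550)/(3.97 − 0.0550) = 0.37931
t = −τ ln(…) = 6.9266 × 0.96940 = 6.7147 min.

6.71 min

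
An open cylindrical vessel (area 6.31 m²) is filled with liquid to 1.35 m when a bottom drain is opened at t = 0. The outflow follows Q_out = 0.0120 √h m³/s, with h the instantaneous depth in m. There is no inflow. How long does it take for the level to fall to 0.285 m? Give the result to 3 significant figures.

660 s

With no inflow, A dh/dt = −0.0120 √h.
This is separable: 2 d(√h)/dt = −0.0120/A, so √h = √h₀ − (0.0120/(2A)) t.
t = 2A(√h₀ − √h)/0.0120 = 2·6.31·(√1.35 − √0.285)/0.0120
  = 12.620 × (1.1619 − 0.53385) / 0.0120 = 660.49 s.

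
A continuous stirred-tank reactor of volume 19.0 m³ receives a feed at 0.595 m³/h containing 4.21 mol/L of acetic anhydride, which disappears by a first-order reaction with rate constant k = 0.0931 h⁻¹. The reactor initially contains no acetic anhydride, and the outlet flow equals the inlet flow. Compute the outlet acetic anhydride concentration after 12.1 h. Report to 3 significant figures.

V dC/dt = Q(C_in − C) − k V C.
This is linear with rate a = Q/V + k = 0.12442 h⁻¹.
C_ss = Q C_in/(Q + kV) = 1.0597 mol/L; C(t) = C_ss + (C₀ − C_ss) e^(−a t).
C(12.1) = 1.0597 + (-1.0597)·e^(−0.12442·12.1) = 1.0597 + (-1.0597)·0.22192 = 0.82451 mol/L.

0.825 mol/L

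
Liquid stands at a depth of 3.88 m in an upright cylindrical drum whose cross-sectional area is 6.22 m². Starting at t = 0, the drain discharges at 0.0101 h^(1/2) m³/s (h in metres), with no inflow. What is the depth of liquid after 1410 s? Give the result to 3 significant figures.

0.681 m

A dh/dt = −Q_out = −0.0101 √h.
This is separable: 2 d(√h)/dt = −0.0101/A, so √h = √h₀ − (0.0101/(2A)) t.
√h = √3.88 − 0.0101·1410/(2·6.22) = 1.9698 − 1.1448 = 0.82500.
h = 0.82500² = 0.68062 m.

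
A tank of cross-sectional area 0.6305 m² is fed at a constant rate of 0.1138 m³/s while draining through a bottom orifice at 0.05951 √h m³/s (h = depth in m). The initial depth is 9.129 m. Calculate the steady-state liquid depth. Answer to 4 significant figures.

3.657 m

Volume balance on the tank: A dh/dt = Q_in − 0.05951 √h. At steady state dh/dt = 0:
Q_in = 0.05951 √h_ss ⇒ √h_ss = 0.1138/0.05951 = 1.91228.
h_ss = 1.91228² = 3.65683 m. (Since h₀ = 9.129 m > h_ss, the level will fall toward this value.)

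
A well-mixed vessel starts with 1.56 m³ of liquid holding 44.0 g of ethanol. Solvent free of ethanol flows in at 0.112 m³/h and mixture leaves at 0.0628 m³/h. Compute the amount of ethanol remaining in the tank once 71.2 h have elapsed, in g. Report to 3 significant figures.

Total volume: dV/dt = Q_in − Q_out = 0.049200 m³/h, so V(t) = 1.56 + 0.049200 t and V(71.2) = 5.0630 m³.
Solute balance: dm/dt = 0 − Q_out C = −Q_out m/V(t).
dm/m = −Q_out dt/(V₀ + 0.049200 t); integrating gives ln(m/m₀) = −(Q_out/(Q_in−Q_out)) ln(V/V₀).
m = m₀ (V₀/V)^(Q_out/(Q_in−Q_out)) = 44.0 × (1.56/5.0630)^(1.2764) = 9.7912 g.

9.79 g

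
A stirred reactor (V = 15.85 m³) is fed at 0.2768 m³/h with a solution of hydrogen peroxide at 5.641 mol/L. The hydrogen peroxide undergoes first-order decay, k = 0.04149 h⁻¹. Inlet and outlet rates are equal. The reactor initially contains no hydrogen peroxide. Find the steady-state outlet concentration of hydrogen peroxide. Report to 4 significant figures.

1.671 mol/L

Accumulation = in − out − consumed: V dC/dt = Q C_in − Q C − k V C.
Steady state (dC/dt = 0): C_ss = Q C_in/(Q + kV) = C_in/(1 + kV/Q).
C_ss = 0.2768·5.641/(0.2768 + 0.04149·15.85) = 1.56143/0.934416 = 1.67102 mol/L.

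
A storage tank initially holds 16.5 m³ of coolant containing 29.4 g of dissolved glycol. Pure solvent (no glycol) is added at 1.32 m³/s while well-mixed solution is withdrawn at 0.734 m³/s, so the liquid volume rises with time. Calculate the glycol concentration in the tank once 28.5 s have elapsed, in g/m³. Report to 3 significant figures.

0.369 g/m³

Total volume: dV/dt = Q_in − Q_out = 0.58600 m³/s, so V(t) = 16.5 + 0.58600 t and V(28.5) = 33.201 m³.
No glycol enters, so dm/dt = −Q_out · (m/V).
dm/m = −Q_out dt/(V₀ + 0.58600 t); integrating gives ln(m/m₀) = −(Q_out/(Q_in−Q_out)) ln(V/V₀).
m = m₀ (V₀/V)^(Q_out/(Q_in−Q_out)) = 29.4 × (16.5/33.201)^(1.2526) = 12.246 g.
C = m/V = 12.246/33.201 = 0.36884 g/m³.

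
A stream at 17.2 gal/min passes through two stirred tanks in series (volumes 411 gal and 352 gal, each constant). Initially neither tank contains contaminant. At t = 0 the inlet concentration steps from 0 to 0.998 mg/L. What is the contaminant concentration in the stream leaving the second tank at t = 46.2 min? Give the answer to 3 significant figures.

0.615 mg/L

Time constants: τᵢ = Vᵢ/Q for each well-mixed tank.
τ₁ = 411/17.2 = 23.895 min; τ₂ = 352/17.2 = 20.465 min.
Solving the cascade with C₁(0)=C₂(0)=0 gives C₂(t) = C_in[1 − (τ₁ e^(−t/τ₁) − τ₂ e^(−t/τ₂))/(τ₁ − τ₂)].
At t = 46.2: e^(−t/τ₁) = 0.14465, e^(−t/τ₂) = 0.10461.
C₂ = 0.998·[1 − (23.895·0.14465 − 20.465·0.10461)/(3.4302)] = 0.998·0.61647 = 0.61524 mg/L.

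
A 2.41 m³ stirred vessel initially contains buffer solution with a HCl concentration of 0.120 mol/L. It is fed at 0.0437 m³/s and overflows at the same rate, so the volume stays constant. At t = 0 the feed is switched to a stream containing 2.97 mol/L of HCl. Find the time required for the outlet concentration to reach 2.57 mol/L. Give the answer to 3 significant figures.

108 s

Species balance: V dC/dt = Q(C_in − C) ⇒ τ = V/Q = 55.149 s.
C(t) = C_in + (C₀ − C_in) e^(−t/τ). Set C = 2.57 and solve for t:
e^(−t/τ) = (C − C_in)/(C₀ − C_in) = (2.57 − 2.97)/(0.120 − 2.97) = 0.14035
t = −τ ln(…) = 55.149 × 1.9636 = 108.29 s.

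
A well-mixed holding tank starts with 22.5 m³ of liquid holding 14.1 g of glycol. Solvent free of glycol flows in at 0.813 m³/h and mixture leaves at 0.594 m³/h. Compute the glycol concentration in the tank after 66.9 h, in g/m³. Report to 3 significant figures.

0.0974 g/m³

Let m(t) be the amount of glycol. Volume: V(t) = V₀ + (Q_in − Q_out) t = 22.5 + 0.21900 t; V(66.9) = 37.151 m³.
No glycol enters, so dm/dt = −Q_out · (m/V).
dm/m = −Q_out dt/(V₀ + 0.21900 t); integrating gives ln(m/m₀) = −(Q_out/(Q_in−Q_out)) ln(V/V₀).
m = m₀ (V₀/V)^(Q_out/(Q_in−Q_out)) = 14.1 × (22.5/37.151)^(2.7123) = 3.6183 g.
C = m/V = 3.6183/37.151 = 0.097394 g/m³.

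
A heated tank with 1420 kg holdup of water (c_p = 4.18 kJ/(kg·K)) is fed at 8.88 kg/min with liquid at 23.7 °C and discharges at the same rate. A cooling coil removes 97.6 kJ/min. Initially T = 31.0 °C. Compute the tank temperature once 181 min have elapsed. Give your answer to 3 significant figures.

24.3 °C

Heat balance on the well-mixed liquid: M c_p dT/dt = ṁ c_p (T_in − T) − 97.6.
τ = M/ṁ = 159.91 min; T_ss = T_in − Q̇/(ṁ c_p) = 23.7 − 97.6/(8.88·4.18) = 21.071 °C.
This is linear first-order; T(t) = T_ss + (T₀ − T_ss) e^(−t/τ).
T(181) = 21.071 + (9.9294)·e^(−181/159.91) = 21.071 + (9.9294)·0.32242 = 24.272 °C.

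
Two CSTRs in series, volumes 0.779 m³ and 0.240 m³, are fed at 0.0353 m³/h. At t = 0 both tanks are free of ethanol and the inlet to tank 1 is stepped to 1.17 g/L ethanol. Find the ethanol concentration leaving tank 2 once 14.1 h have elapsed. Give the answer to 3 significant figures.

0.343 g/L

Species balance on tank i: dCᵢ/dt = (Cᵢ₋₁ − Cᵢ)/τᵢ with τᵢ = Vᵢ/Q.
τ₁ = 0.779/0.0353 = 22.068 h; τ₂ = 0.240/0.0353 = 6.7989 h.
Tank 1: C₁ = C_in(1 − e^(−t/τ₁)). Tank 2 (τ₁ ≠ τ₂): C₂ = C_in[1 − (τ₁ e^(−t/τ₁) − τ₂ e^(−t/τ₂))/(τ₁ − τ₂)].
At t = 14.1: e^(−t/τ₁) = 0.52785, e^(−t/τ₂) = 0.12570.
C₂ = 1.17·[1 − (22.068·0.52785 − 6.7989·0.12570)/(15.269)] = 1.17·0.29308 = 0.34290 g/L.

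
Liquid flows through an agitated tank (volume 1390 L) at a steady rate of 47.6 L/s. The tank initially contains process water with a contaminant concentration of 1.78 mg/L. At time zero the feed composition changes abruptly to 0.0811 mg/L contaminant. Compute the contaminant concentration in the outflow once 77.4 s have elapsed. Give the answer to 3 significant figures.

0.201 mg/L

Unsteady species balance (constant V, well mixed): V dC/dt = Q(C_in − C).
Rewrite as dC/dt + C/τ = C_in/τ, τ = V/Q = 29.202 s.
Solution: C(t) = C_in + (C₀ − C_in) e^(−t/τ).
C(77.4) = 0.0811 + (1.78 − 0.0811)·e^(−77.4/29.202) = 0.0811 + (1.6989)·0.070614 = 0.20107 mg/L.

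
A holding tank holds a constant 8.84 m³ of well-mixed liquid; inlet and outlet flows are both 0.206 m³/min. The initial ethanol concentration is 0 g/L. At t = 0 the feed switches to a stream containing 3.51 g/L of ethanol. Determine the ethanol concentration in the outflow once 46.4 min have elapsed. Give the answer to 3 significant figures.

Unsteady species balance (constant V, well mixed): V dC/dt = Q(C_in − C).
Rewrite as dC/dt + C/τ = C_in/τ, τ = V/Q = 42.913 min.
C approaches C_in exponentially: C(t) = C_in + (C₀ − C_in) e^(−t/τ).
C(46.4) = 3.51 + (0 − 3.51)·e^(−46.4/42.913) = 3.51 + (-3.5100)·0.33917 = 2.3195 g/L.

2.32 g/L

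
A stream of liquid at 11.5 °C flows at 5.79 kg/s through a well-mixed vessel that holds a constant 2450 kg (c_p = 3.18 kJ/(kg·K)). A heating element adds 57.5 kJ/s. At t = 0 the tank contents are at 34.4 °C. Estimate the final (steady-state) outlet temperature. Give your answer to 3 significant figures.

14.6 °C

M c_p dT/dt = ṁ c_p (T_in − T) + Q̇.
At steady state dT/dt = 0 ⇒ T_ss = T_in + Q̇/(ṁ c_p) = 11.5 + 57.5/(5.79·3.18) = 14.623 °C.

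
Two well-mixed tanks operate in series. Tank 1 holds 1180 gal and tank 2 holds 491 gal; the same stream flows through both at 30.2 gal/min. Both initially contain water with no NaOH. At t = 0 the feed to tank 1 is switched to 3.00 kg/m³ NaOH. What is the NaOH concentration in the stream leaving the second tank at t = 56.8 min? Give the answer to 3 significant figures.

1.86 kg/m³

Time constants: τᵢ = Vᵢ/Q for each well-mixed tank.
τ₁ = 1180/30.2 = 39.073 min; τ₂ = 491/30.2 = 16.258 min.
Solving the cascade with C₁(0)=C₂(0)=0 gives C₂(t) = C_in[1 − (τ₁ e^(−t/τ₁) − τ₂ e^(−t/τ₂))/(τ₁ − τ₂)].
At t = 56.8: e^(−t/τ₁) = 0.23371, e^(−t/τ₂) = 0.030391.
C₂ = 3.00·[1 − (39.073·0.23371 − 16.258·0.030391)/(22.815)] = 3.00·0.62141 = 1.8642 kg/m³.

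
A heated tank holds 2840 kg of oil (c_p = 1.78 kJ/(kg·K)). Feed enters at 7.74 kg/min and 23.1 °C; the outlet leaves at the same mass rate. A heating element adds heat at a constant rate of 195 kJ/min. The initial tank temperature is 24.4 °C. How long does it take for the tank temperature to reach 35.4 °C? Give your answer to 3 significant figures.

M c_p dT/dt = ṁ c_p (T_in − T) + Q̇.
τ = M/ṁ = 366.93 min; T_ss = T_in + Q̇/(ṁ c_p) = 37.254 °C.
T(t) = T_ss + (T₀ − T_ss) e^(−t/τ). Set T = 35.4:
e^(−t/τ) = (35.4 − 37.254)/(24.4 − 37.254) = 0.14422
t = −366.93 · ln(0.14422) = 710.51 min.

711 min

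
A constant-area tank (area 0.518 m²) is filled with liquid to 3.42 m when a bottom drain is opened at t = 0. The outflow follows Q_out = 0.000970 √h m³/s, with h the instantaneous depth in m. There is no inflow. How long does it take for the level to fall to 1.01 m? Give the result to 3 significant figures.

Mass balance (ρ constant): A dh/dt = −0.000970 √h.
∫ h^(−1/2) dh = −(0.000970/A) ∫ dt, giving 2√h = 2√h₀ − (0.000970/A) t.
t = 2A(√h₀ − √h)/0.000970 = 2·0.518·(√3.42 − √1.01)/0.000970
  = 1.0360 × (1.8493 − 1.0050) / 0.000970 = 901.79 s.

902 s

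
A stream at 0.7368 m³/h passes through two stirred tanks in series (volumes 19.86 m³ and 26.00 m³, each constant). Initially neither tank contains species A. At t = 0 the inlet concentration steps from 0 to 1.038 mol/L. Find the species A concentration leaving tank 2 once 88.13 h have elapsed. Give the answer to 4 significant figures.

Each tank obeys Vᵢ dCᵢ/dt = Q(Cᵢ₋₁ − Cᵢ), so τᵢ = Vᵢ/Q.
τ₁ = 19.86/0.7368 = 26.9544 h; τ₂ = 26.00/0.7368 = 35.2877 h.
Tank 1: C₁ = C_in(1 − e^(−t/τ₁)). Tank 2 (τ₁ ≠ τ₂): C₂ = C_in[1 − (τ₁ e^(−t/τ₁) − τ₂ e^(−t/τ₂))/(τ₁ − τ₂)].
At t = 88.13: e^(−t/τ₁) = 0.0380218, e^(−t/τ₂) = 0.0822931.
C₂ = 1.038·[1 − (26.9544·0.0380218 − 35.2877·0.0822931)/(-8.33333)] = 1.038·0.774510 = 0.803942 mol/L.

0.8039 mol/L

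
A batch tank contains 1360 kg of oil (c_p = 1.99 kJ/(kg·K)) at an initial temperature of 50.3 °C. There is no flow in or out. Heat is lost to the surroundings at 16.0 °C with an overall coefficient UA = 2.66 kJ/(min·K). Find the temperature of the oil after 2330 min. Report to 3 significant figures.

Lumped-capacitance energy balance: M c_p dT/dt = UA(T_amb − T).
dT/dt = (T_ss − T)/τ with T_ss = T_amb = 16.000 °C, τ = M c_p/UA = 1360·1.99/2.66 = 1017.4 min.
This is linear first-order; T(t) = T_ss + (T₀ − T_ss) e^(−t/τ).
T(2330) = 16.000 + (34.300)·0.10126 = 19.473 °C.

19.5 °C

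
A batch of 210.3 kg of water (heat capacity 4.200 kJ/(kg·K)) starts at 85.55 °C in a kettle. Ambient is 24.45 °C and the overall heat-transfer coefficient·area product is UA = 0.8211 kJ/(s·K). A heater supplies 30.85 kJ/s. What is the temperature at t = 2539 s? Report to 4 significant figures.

M c_p dT/dt = −UA(T − T_amb) + Q̇.
dT/dt = (T_ss − T)/τ with T_ss = T_amb + Q̇/UA = 24.45 + 30.85/0.8211 = 62.0216 °C, τ = M c_p/UA = 210.3·4.200/0.8211 = 1075.70 s.
Solution: T(t) = T_ss + (T₀ − T_ss) e^(−t/τ).
T(2539) = 62.0216 + (23.5284)·0.0943904 = 64.2424 °C.

64.24 °C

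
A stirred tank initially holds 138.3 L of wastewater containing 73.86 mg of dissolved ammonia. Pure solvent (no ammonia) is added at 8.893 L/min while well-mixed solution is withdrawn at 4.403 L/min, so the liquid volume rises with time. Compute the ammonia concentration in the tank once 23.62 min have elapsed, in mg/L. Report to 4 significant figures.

0.1730 mg/L

Let m(t) be the amount of ammonia. Volume: V(t) = V₀ + (Q_in − Q_out) t = 138.3 + 4.49000 t; V(23.62) = 244.354 L.
Species balance (pure solvent in): dm/dt = −Q_out · m/V(t).
Separate: dm/m = −Q_out dt/V(t) ⇒ ln(m/m₀) = −(Q_out/(Q_in−Q_out)) ln(V/V₀).
m = m₀ (V₀/V)^(Q_out/(Q_in−Q_out)) = 73.86 × (138.3/244.354)^(0.980624) = 42.2671 mg.
C = m/V = 42.2671/244.354 = 0.172975 mg/L.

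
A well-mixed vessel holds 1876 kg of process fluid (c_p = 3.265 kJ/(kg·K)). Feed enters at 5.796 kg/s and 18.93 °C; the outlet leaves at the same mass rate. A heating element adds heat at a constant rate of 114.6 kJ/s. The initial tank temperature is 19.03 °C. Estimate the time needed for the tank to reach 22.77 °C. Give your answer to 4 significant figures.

M c_p dT/dt = ṁ c_p (T_in − T) + Q̇.
τ = M/ṁ = 323.671 s; T_ss = T_in + Q̇/(ṁ c_p) = 24.9858 °C.
T(t) = T_ss + (T₀ − T_ss) e^(−t/τ). Set T = 22.77:
e^(−t/τ) = (22.77 − 24.9858)/(19.03 − 24.9858) = 0.372043
t = −323.671 · ln(0.372043) = 320.029 s.

320.0 s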